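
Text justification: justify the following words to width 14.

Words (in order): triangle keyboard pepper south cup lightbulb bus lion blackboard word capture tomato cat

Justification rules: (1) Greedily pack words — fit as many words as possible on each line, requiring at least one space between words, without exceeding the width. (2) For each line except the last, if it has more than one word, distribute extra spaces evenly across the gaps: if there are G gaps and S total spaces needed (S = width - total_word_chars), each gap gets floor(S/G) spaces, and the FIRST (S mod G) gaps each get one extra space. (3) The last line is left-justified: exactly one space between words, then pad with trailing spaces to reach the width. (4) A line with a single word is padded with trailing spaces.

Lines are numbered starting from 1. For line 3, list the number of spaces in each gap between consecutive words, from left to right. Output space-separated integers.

Line 1: ['triangle'] (min_width=8, slack=6)
Line 2: ['keyboard'] (min_width=8, slack=6)
Line 3: ['pepper', 'south'] (min_width=12, slack=2)
Line 4: ['cup', 'lightbulb'] (min_width=13, slack=1)
Line 5: ['bus', 'lion'] (min_width=8, slack=6)
Line 6: ['blackboard'] (min_width=10, slack=4)
Line 7: ['word', 'capture'] (min_width=12, slack=2)
Line 8: ['tomato', 'cat'] (min_width=10, slack=4)

Answer: 3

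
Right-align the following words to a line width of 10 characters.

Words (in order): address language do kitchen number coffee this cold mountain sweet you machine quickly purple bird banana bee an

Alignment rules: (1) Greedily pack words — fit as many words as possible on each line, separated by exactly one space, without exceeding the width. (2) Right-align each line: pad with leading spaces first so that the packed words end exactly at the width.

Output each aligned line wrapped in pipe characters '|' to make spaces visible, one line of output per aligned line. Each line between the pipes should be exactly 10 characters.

Line 1: ['address'] (min_width=7, slack=3)
Line 2: ['language'] (min_width=8, slack=2)
Line 3: ['do', 'kitchen'] (min_width=10, slack=0)
Line 4: ['number'] (min_width=6, slack=4)
Line 5: ['coffee'] (min_width=6, slack=4)
Line 6: ['this', 'cold'] (min_width=9, slack=1)
Line 7: ['mountain'] (min_width=8, slack=2)
Line 8: ['sweet', 'you'] (min_width=9, slack=1)
Line 9: ['machine'] (min_width=7, slack=3)
Line 10: ['quickly'] (min_width=7, slack=3)
Line 11: ['purple'] (min_width=6, slack=4)
Line 12: ['bird'] (min_width=4, slack=6)
Line 13: ['banana', 'bee'] (min_width=10, slack=0)
Line 14: ['an'] (min_width=2, slack=8)

Answer: |   address|
|  language|
|do kitchen|
|    number|
|    coffee|
| this cold|
|  mountain|
| sweet you|
|   machine|
|   quickly|
|    purple|
|      bird|
|banana bee|
|        an|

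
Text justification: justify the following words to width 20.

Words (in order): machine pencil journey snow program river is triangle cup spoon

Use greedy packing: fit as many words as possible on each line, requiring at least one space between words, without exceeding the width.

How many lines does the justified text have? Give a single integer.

Answer: 4

Derivation:
Line 1: ['machine', 'pencil'] (min_width=14, slack=6)
Line 2: ['journey', 'snow', 'program'] (min_width=20, slack=0)
Line 3: ['river', 'is', 'triangle'] (min_width=17, slack=3)
Line 4: ['cup', 'spoon'] (min_width=9, slack=11)
Total lines: 4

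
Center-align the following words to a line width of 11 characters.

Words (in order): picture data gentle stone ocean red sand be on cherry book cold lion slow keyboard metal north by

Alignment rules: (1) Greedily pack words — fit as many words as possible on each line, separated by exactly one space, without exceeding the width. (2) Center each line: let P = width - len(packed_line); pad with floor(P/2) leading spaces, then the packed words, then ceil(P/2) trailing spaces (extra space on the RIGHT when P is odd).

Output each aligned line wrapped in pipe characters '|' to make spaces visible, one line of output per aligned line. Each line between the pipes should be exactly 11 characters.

Answer: |  picture  |
|data gentle|
|stone ocean|
|red sand be|
| on cherry |
| book cold |
| lion slow |
| keyboard  |
|metal north|
|    by     |

Derivation:
Line 1: ['picture'] (min_width=7, slack=4)
Line 2: ['data', 'gentle'] (min_width=11, slack=0)
Line 3: ['stone', 'ocean'] (min_width=11, slack=0)
Line 4: ['red', 'sand', 'be'] (min_width=11, slack=0)
Line 5: ['on', 'cherry'] (min_width=9, slack=2)
Line 6: ['book', 'cold'] (min_width=9, slack=2)
Line 7: ['lion', 'slow'] (min_width=9, slack=2)
Line 8: ['keyboard'] (min_width=8, slack=3)
Line 9: ['metal', 'north'] (min_width=11, slack=0)
Line 10: ['by'] (min_width=2, slack=9)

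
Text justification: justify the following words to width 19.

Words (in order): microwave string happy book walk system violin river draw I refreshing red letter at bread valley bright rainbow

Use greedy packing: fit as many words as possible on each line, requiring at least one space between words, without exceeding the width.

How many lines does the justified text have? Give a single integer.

Answer: 7

Derivation:
Line 1: ['microwave', 'string'] (min_width=16, slack=3)
Line 2: ['happy', 'book', 'walk'] (min_width=15, slack=4)
Line 3: ['system', 'violin', 'river'] (min_width=19, slack=0)
Line 4: ['draw', 'I', 'refreshing'] (min_width=17, slack=2)
Line 5: ['red', 'letter', 'at', 'bread'] (min_width=19, slack=0)
Line 6: ['valley', 'bright'] (min_width=13, slack=6)
Line 7: ['rainbow'] (min_width=7, slack=12)
Total lines: 7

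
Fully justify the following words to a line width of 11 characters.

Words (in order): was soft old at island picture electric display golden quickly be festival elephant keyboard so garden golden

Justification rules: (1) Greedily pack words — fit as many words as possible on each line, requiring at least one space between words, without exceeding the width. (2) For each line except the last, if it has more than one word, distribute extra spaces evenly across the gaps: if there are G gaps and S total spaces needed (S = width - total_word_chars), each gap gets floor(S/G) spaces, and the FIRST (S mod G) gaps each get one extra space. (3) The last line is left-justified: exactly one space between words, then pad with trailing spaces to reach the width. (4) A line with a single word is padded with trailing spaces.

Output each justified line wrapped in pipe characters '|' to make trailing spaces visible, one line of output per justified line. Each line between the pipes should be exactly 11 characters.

Line 1: ['was', 'soft'] (min_width=8, slack=3)
Line 2: ['old', 'at'] (min_width=6, slack=5)
Line 3: ['island'] (min_width=6, slack=5)
Line 4: ['picture'] (min_width=7, slack=4)
Line 5: ['electric'] (min_width=8, slack=3)
Line 6: ['display'] (min_width=7, slack=4)
Line 7: ['golden'] (min_width=6, slack=5)
Line 8: ['quickly', 'be'] (min_width=10, slack=1)
Line 9: ['festival'] (min_width=8, slack=3)
Line 10: ['elephant'] (min_width=8, slack=3)
Line 11: ['keyboard', 'so'] (min_width=11, slack=0)
Line 12: ['garden'] (min_width=6, slack=5)
Line 13: ['golden'] (min_width=6, slack=5)

Answer: |was    soft|
|old      at|
|island     |
|picture    |
|electric   |
|display    |
|golden     |
|quickly  be|
|festival   |
|elephant   |
|keyboard so|
|garden     |
|golden     |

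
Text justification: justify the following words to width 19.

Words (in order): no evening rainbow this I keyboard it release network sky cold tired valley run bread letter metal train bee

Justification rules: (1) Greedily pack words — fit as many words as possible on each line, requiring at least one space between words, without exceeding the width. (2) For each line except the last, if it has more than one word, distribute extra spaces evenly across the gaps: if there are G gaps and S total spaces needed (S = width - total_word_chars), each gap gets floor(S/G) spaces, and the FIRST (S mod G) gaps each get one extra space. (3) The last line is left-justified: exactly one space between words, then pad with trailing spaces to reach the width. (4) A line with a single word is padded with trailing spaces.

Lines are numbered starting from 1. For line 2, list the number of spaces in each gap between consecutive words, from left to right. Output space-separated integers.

Line 1: ['no', 'evening', 'rainbow'] (min_width=18, slack=1)
Line 2: ['this', 'I', 'keyboard', 'it'] (min_width=18, slack=1)
Line 3: ['release', 'network', 'sky'] (min_width=19, slack=0)
Line 4: ['cold', 'tired', 'valley'] (min_width=17, slack=2)
Line 5: ['run', 'bread', 'letter'] (min_width=16, slack=3)
Line 6: ['metal', 'train', 'bee'] (min_width=15, slack=4)

Answer: 2 1 1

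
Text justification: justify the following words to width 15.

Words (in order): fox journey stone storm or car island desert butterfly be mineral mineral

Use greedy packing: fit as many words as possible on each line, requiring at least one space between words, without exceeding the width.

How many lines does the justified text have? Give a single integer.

Line 1: ['fox', 'journey'] (min_width=11, slack=4)
Line 2: ['stone', 'storm', 'or'] (min_width=14, slack=1)
Line 3: ['car', 'island'] (min_width=10, slack=5)
Line 4: ['desert'] (min_width=6, slack=9)
Line 5: ['butterfly', 'be'] (min_width=12, slack=3)
Line 6: ['mineral', 'mineral'] (min_width=15, slack=0)
Total lines: 6

Answer: 6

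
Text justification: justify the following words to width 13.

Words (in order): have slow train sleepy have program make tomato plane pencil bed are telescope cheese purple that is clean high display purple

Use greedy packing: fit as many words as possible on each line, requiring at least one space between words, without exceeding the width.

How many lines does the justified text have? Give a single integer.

Answer: 11

Derivation:
Line 1: ['have', 'slow'] (min_width=9, slack=4)
Line 2: ['train', 'sleepy'] (min_width=12, slack=1)
Line 3: ['have', 'program'] (min_width=12, slack=1)
Line 4: ['make', 'tomato'] (min_width=11, slack=2)
Line 5: ['plane', 'pencil'] (min_width=12, slack=1)
Line 6: ['bed', 'are'] (min_width=7, slack=6)
Line 7: ['telescope'] (min_width=9, slack=4)
Line 8: ['cheese', 'purple'] (min_width=13, slack=0)
Line 9: ['that', 'is', 'clean'] (min_width=13, slack=0)
Line 10: ['high', 'display'] (min_width=12, slack=1)
Line 11: ['purple'] (min_width=6, slack=7)
Total lines: 11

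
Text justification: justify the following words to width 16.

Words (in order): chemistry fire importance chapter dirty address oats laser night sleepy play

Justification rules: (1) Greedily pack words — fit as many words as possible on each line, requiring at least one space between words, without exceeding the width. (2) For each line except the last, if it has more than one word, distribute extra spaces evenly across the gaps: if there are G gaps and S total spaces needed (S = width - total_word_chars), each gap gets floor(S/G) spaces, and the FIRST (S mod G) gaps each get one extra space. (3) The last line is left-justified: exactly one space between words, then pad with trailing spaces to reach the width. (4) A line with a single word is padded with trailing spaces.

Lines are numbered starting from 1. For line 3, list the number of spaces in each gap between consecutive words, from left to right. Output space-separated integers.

Answer: 4

Derivation:
Line 1: ['chemistry', 'fire'] (min_width=14, slack=2)
Line 2: ['importance'] (min_width=10, slack=6)
Line 3: ['chapter', 'dirty'] (min_width=13, slack=3)
Line 4: ['address', 'oats'] (min_width=12, slack=4)
Line 5: ['laser', 'night'] (min_width=11, slack=5)
Line 6: ['sleepy', 'play'] (min_width=11, slack=5)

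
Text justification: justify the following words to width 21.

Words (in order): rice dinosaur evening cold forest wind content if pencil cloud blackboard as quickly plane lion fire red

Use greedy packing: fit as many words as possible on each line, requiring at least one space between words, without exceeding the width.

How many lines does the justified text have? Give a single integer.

Line 1: ['rice', 'dinosaur', 'evening'] (min_width=21, slack=0)
Line 2: ['cold', 'forest', 'wind'] (min_width=16, slack=5)
Line 3: ['content', 'if', 'pencil'] (min_width=17, slack=4)
Line 4: ['cloud', 'blackboard', 'as'] (min_width=19, slack=2)
Line 5: ['quickly', 'plane', 'lion'] (min_width=18, slack=3)
Line 6: ['fire', 'red'] (min_width=8, slack=13)
Total lines: 6

Answer: 6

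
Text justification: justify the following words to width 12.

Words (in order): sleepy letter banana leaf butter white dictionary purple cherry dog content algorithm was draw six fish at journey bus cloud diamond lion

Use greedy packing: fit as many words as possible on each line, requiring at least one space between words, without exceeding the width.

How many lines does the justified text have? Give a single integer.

Answer: 14

Derivation:
Line 1: ['sleepy'] (min_width=6, slack=6)
Line 2: ['letter'] (min_width=6, slack=6)
Line 3: ['banana', 'leaf'] (min_width=11, slack=1)
Line 4: ['butter', 'white'] (min_width=12, slack=0)
Line 5: ['dictionary'] (min_width=10, slack=2)
Line 6: ['purple'] (min_width=6, slack=6)
Line 7: ['cherry', 'dog'] (min_width=10, slack=2)
Line 8: ['content'] (min_width=7, slack=5)
Line 9: ['algorithm'] (min_width=9, slack=3)
Line 10: ['was', 'draw', 'six'] (min_width=12, slack=0)
Line 11: ['fish', 'at'] (min_width=7, slack=5)
Line 12: ['journey', 'bus'] (min_width=11, slack=1)
Line 13: ['cloud'] (min_width=5, slack=7)
Line 14: ['diamond', 'lion'] (min_width=12, slack=0)
Total lines: 14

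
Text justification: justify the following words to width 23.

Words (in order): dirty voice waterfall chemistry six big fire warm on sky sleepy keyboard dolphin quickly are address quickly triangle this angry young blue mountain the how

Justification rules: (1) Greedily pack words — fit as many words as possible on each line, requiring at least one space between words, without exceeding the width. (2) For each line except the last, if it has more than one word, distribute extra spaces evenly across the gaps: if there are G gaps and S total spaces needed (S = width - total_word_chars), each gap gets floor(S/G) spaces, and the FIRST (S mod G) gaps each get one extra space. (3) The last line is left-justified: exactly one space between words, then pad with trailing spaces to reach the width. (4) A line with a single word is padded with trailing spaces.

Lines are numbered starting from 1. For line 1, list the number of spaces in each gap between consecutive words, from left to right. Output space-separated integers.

Line 1: ['dirty', 'voice', 'waterfall'] (min_width=21, slack=2)
Line 2: ['chemistry', 'six', 'big', 'fire'] (min_width=22, slack=1)
Line 3: ['warm', 'on', 'sky', 'sleepy'] (min_width=18, slack=5)
Line 4: ['keyboard', 'dolphin'] (min_width=16, slack=7)
Line 5: ['quickly', 'are', 'address'] (min_width=19, slack=4)
Line 6: ['quickly', 'triangle', 'this'] (min_width=21, slack=2)
Line 7: ['angry', 'young', 'blue'] (min_width=16, slack=7)
Line 8: ['mountain', 'the', 'how'] (min_width=16, slack=7)

Answer: 2 2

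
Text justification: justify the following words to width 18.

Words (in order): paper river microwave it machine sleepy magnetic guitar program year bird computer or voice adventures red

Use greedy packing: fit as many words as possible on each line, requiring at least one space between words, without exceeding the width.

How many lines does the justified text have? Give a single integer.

Line 1: ['paper', 'river'] (min_width=11, slack=7)
Line 2: ['microwave', 'it'] (min_width=12, slack=6)
Line 3: ['machine', 'sleepy'] (min_width=14, slack=4)
Line 4: ['magnetic', 'guitar'] (min_width=15, slack=3)
Line 5: ['program', 'year', 'bird'] (min_width=17, slack=1)
Line 6: ['computer', 'or', 'voice'] (min_width=17, slack=1)
Line 7: ['adventures', 'red'] (min_width=14, slack=4)
Total lines: 7

Answer: 7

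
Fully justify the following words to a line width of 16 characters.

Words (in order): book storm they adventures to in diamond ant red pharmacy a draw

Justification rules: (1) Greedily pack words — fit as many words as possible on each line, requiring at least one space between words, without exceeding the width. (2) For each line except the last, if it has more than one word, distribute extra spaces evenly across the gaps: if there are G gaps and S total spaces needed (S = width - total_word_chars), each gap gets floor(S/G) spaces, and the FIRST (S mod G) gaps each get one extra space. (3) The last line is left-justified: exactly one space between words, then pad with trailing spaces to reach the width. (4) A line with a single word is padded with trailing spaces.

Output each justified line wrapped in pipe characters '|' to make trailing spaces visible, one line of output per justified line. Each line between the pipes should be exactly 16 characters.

Answer: |book  storm they|
|adventures to in|
|diamond  ant red|
|pharmacy a draw |

Derivation:
Line 1: ['book', 'storm', 'they'] (min_width=15, slack=1)
Line 2: ['adventures', 'to', 'in'] (min_width=16, slack=0)
Line 3: ['diamond', 'ant', 'red'] (min_width=15, slack=1)
Line 4: ['pharmacy', 'a', 'draw'] (min_width=15, slack=1)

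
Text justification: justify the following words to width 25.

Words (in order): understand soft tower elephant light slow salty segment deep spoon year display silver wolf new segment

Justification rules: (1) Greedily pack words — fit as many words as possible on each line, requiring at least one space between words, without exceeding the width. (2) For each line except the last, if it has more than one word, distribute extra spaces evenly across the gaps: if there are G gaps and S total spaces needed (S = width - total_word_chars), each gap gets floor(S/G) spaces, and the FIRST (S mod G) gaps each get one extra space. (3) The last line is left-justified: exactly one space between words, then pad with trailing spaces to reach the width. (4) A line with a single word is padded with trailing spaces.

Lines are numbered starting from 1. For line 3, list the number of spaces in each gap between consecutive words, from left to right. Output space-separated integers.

Line 1: ['understand', 'soft', 'tower'] (min_width=21, slack=4)
Line 2: ['elephant', 'light', 'slow', 'salty'] (min_width=25, slack=0)
Line 3: ['segment', 'deep', 'spoon', 'year'] (min_width=23, slack=2)
Line 4: ['display', 'silver', 'wolf', 'new'] (min_width=23, slack=2)
Line 5: ['segment'] (min_width=7, slack=18)

Answer: 2 2 1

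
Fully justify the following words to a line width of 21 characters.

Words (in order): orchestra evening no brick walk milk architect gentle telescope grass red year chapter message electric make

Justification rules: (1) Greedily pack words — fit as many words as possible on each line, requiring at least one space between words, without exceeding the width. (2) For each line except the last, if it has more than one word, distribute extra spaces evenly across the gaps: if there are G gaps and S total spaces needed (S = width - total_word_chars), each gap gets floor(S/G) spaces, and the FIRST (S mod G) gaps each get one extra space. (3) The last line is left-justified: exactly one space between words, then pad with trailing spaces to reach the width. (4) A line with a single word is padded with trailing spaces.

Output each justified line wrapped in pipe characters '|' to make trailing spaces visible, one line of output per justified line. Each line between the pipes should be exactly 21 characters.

Line 1: ['orchestra', 'evening', 'no'] (min_width=20, slack=1)
Line 2: ['brick', 'walk', 'milk'] (min_width=15, slack=6)
Line 3: ['architect', 'gentle'] (min_width=16, slack=5)
Line 4: ['telescope', 'grass', 'red'] (min_width=19, slack=2)
Line 5: ['year', 'chapter', 'message'] (min_width=20, slack=1)
Line 6: ['electric', 'make'] (min_width=13, slack=8)

Answer: |orchestra  evening no|
|brick    walk    milk|
|architect      gentle|
|telescope  grass  red|
|year  chapter message|
|electric make        |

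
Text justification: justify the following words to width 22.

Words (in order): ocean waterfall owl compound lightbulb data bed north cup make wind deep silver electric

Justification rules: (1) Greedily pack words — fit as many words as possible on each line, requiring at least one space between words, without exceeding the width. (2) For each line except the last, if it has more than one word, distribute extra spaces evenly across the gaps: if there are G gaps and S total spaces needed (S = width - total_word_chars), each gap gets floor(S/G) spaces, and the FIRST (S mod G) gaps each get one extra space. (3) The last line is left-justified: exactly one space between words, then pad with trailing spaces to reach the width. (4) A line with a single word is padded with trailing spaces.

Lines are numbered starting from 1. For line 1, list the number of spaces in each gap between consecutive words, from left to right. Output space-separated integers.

Answer: 3 2

Derivation:
Line 1: ['ocean', 'waterfall', 'owl'] (min_width=19, slack=3)
Line 2: ['compound', 'lightbulb'] (min_width=18, slack=4)
Line 3: ['data', 'bed', 'north', 'cup'] (min_width=18, slack=4)
Line 4: ['make', 'wind', 'deep', 'silver'] (min_width=21, slack=1)
Line 5: ['electric'] (min_width=8, slack=14)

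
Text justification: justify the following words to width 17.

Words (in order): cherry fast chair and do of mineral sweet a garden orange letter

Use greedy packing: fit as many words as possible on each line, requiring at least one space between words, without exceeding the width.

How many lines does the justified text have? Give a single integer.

Line 1: ['cherry', 'fast', 'chair'] (min_width=17, slack=0)
Line 2: ['and', 'do', 'of', 'mineral'] (min_width=17, slack=0)
Line 3: ['sweet', 'a', 'garden'] (min_width=14, slack=3)
Line 4: ['orange', 'letter'] (min_width=13, slack=4)
Total lines: 4

Answer: 4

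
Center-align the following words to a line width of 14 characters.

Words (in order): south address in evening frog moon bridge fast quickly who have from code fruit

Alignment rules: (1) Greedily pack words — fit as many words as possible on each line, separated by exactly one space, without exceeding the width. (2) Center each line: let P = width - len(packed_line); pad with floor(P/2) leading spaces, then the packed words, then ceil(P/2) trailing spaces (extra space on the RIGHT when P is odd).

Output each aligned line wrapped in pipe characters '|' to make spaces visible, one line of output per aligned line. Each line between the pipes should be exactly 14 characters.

Line 1: ['south', 'address'] (min_width=13, slack=1)
Line 2: ['in', 'evening'] (min_width=10, slack=4)
Line 3: ['frog', 'moon'] (min_width=9, slack=5)
Line 4: ['bridge', 'fast'] (min_width=11, slack=3)
Line 5: ['quickly', 'who'] (min_width=11, slack=3)
Line 6: ['have', 'from', 'code'] (min_width=14, slack=0)
Line 7: ['fruit'] (min_width=5, slack=9)

Answer: |south address |
|  in evening  |
|  frog moon   |
| bridge fast  |
| quickly who  |
|have from code|
|    fruit     |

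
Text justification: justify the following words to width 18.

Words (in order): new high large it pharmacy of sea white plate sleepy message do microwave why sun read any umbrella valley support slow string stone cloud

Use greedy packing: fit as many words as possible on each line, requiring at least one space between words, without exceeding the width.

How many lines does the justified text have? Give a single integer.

Answer: 9

Derivation:
Line 1: ['new', 'high', 'large', 'it'] (min_width=17, slack=1)
Line 2: ['pharmacy', 'of', 'sea'] (min_width=15, slack=3)
Line 3: ['white', 'plate', 'sleepy'] (min_width=18, slack=0)
Line 4: ['message', 'do'] (min_width=10, slack=8)
Line 5: ['microwave', 'why', 'sun'] (min_width=17, slack=1)
Line 6: ['read', 'any', 'umbrella'] (min_width=17, slack=1)
Line 7: ['valley', 'support'] (min_width=14, slack=4)
Line 8: ['slow', 'string', 'stone'] (min_width=17, slack=1)
Line 9: ['cloud'] (min_width=5, slack=13)
Total lines: 9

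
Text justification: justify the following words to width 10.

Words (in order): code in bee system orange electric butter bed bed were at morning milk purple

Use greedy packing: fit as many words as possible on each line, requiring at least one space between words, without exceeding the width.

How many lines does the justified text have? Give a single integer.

Answer: 9

Derivation:
Line 1: ['code', 'in'] (min_width=7, slack=3)
Line 2: ['bee', 'system'] (min_width=10, slack=0)
Line 3: ['orange'] (min_width=6, slack=4)
Line 4: ['electric'] (min_width=8, slack=2)
Line 5: ['butter', 'bed'] (min_width=10, slack=0)
Line 6: ['bed', 'were'] (min_width=8, slack=2)
Line 7: ['at', 'morning'] (min_width=10, slack=0)
Line 8: ['milk'] (min_width=4, slack=6)
Line 9: ['purple'] (min_width=6, slack=4)
Total lines: 9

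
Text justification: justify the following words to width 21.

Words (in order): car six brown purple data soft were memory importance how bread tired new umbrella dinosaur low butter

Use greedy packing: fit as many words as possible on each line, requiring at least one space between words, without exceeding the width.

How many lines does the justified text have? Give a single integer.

Answer: 5

Derivation:
Line 1: ['car', 'six', 'brown', 'purple'] (min_width=20, slack=1)
Line 2: ['data', 'soft', 'were', 'memory'] (min_width=21, slack=0)
Line 3: ['importance', 'how', 'bread'] (min_width=20, slack=1)
Line 4: ['tired', 'new', 'umbrella'] (min_width=18, slack=3)
Line 5: ['dinosaur', 'low', 'butter'] (min_width=19, slack=2)
Total lines: 5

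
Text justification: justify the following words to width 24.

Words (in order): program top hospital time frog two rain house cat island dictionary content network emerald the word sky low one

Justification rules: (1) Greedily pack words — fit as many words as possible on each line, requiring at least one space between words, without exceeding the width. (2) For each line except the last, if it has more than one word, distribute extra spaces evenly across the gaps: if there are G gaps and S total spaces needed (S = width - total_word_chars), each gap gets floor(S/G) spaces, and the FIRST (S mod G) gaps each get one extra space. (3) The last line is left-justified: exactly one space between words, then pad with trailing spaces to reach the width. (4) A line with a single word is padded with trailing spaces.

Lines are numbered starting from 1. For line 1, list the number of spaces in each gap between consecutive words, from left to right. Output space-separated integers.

Answer: 3 3

Derivation:
Line 1: ['program', 'top', 'hospital'] (min_width=20, slack=4)
Line 2: ['time', 'frog', 'two', 'rain', 'house'] (min_width=24, slack=0)
Line 3: ['cat', 'island', 'dictionary'] (min_width=21, slack=3)
Line 4: ['content', 'network', 'emerald'] (min_width=23, slack=1)
Line 5: ['the', 'word', 'sky', 'low', 'one'] (min_width=20, slack=4)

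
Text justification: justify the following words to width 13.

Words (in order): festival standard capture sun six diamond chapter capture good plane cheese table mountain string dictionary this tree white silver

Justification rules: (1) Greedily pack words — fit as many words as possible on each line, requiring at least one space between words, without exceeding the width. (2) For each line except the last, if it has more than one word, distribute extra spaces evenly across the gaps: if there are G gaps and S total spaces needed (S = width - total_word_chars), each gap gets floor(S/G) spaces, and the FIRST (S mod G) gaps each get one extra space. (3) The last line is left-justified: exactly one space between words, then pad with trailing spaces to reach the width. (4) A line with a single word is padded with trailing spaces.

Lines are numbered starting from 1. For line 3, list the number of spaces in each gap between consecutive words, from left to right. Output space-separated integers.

Answer: 3

Derivation:
Line 1: ['festival'] (min_width=8, slack=5)
Line 2: ['standard'] (min_width=8, slack=5)
Line 3: ['capture', 'sun'] (min_width=11, slack=2)
Line 4: ['six', 'diamond'] (min_width=11, slack=2)
Line 5: ['chapter'] (min_width=7, slack=6)
Line 6: ['capture', 'good'] (min_width=12, slack=1)
Line 7: ['plane', 'cheese'] (min_width=12, slack=1)
Line 8: ['table'] (min_width=5, slack=8)
Line 9: ['mountain'] (min_width=8, slack=5)
Line 10: ['string'] (min_width=6, slack=7)
Line 11: ['dictionary'] (min_width=10, slack=3)
Line 12: ['this', 'tree'] (min_width=9, slack=4)
Line 13: ['white', 'silver'] (min_width=12, slack=1)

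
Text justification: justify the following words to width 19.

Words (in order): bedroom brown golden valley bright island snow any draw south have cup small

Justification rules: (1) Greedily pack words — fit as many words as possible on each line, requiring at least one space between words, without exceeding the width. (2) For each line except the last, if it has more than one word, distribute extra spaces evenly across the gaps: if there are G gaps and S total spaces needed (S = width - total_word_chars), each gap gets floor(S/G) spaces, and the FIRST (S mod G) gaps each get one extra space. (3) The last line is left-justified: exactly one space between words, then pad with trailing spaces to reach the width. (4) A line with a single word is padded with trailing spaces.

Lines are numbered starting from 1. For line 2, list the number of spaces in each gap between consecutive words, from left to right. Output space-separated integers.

Line 1: ['bedroom', 'brown'] (min_width=13, slack=6)
Line 2: ['golden', 'valley'] (min_width=13, slack=6)
Line 3: ['bright', 'island', 'snow'] (min_width=18, slack=1)
Line 4: ['any', 'draw', 'south', 'have'] (min_width=19, slack=0)
Line 5: ['cup', 'small'] (min_width=9, slack=10)

Answer: 7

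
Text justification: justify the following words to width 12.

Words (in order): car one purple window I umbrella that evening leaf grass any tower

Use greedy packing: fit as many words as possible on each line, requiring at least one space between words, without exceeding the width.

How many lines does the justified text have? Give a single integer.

Line 1: ['car', 'one'] (min_width=7, slack=5)
Line 2: ['purple'] (min_width=6, slack=6)
Line 3: ['window', 'I'] (min_width=8, slack=4)
Line 4: ['umbrella'] (min_width=8, slack=4)
Line 5: ['that', 'evening'] (min_width=12, slack=0)
Line 6: ['leaf', 'grass'] (min_width=10, slack=2)
Line 7: ['any', 'tower'] (min_width=9, slack=3)
Total lines: 7

Answer: 7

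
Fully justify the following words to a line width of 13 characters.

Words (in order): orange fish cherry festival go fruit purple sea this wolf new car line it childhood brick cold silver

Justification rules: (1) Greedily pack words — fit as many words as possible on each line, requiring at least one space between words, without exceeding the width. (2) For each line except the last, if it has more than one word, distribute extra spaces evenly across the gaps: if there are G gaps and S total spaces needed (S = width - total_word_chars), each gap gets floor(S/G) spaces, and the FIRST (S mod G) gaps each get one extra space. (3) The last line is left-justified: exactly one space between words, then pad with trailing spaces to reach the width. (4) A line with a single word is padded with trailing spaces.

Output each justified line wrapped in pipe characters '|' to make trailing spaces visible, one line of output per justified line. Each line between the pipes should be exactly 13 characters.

Line 1: ['orange', 'fish'] (min_width=11, slack=2)
Line 2: ['cherry'] (min_width=6, slack=7)
Line 3: ['festival', 'go'] (min_width=11, slack=2)
Line 4: ['fruit', 'purple'] (min_width=12, slack=1)
Line 5: ['sea', 'this', 'wolf'] (min_width=13, slack=0)
Line 6: ['new', 'car', 'line'] (min_width=12, slack=1)
Line 7: ['it', 'childhood'] (min_width=12, slack=1)
Line 8: ['brick', 'cold'] (min_width=10, slack=3)
Line 9: ['silver'] (min_width=6, slack=7)

Answer: |orange   fish|
|cherry       |
|festival   go|
|fruit  purple|
|sea this wolf|
|new  car line|
|it  childhood|
|brick    cold|
|silver       |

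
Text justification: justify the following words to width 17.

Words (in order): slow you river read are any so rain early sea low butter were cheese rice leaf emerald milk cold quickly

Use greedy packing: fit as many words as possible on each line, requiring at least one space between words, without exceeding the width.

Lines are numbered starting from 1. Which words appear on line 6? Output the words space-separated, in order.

Answer: emerald milk cold

Derivation:
Line 1: ['slow', 'you', 'river'] (min_width=14, slack=3)
Line 2: ['read', 'are', 'any', 'so'] (min_width=15, slack=2)
Line 3: ['rain', 'early', 'sea'] (min_width=14, slack=3)
Line 4: ['low', 'butter', 'were'] (min_width=15, slack=2)
Line 5: ['cheese', 'rice', 'leaf'] (min_width=16, slack=1)
Line 6: ['emerald', 'milk', 'cold'] (min_width=17, slack=0)
Line 7: ['quickly'] (min_width=7, slack=10)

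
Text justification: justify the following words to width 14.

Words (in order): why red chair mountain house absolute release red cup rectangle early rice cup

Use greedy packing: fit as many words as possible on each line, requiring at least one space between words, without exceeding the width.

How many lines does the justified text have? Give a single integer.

Answer: 6

Derivation:
Line 1: ['why', 'red', 'chair'] (min_width=13, slack=1)
Line 2: ['mountain', 'house'] (min_width=14, slack=0)
Line 3: ['absolute'] (min_width=8, slack=6)
Line 4: ['release', 'red'] (min_width=11, slack=3)
Line 5: ['cup', 'rectangle'] (min_width=13, slack=1)
Line 6: ['early', 'rice', 'cup'] (min_width=14, slack=0)
Total lines: 6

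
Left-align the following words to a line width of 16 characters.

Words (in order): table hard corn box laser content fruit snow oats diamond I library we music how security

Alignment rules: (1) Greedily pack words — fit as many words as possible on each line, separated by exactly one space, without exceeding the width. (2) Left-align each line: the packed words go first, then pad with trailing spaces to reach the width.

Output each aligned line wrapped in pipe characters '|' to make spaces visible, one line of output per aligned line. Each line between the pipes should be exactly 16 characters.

Answer: |table hard corn |
|box laser       |
|content fruit   |
|snow oats       |
|diamond I       |
|library we music|
|how security    |

Derivation:
Line 1: ['table', 'hard', 'corn'] (min_width=15, slack=1)
Line 2: ['box', 'laser'] (min_width=9, slack=7)
Line 3: ['content', 'fruit'] (min_width=13, slack=3)
Line 4: ['snow', 'oats'] (min_width=9, slack=7)
Line 5: ['diamond', 'I'] (min_width=9, slack=7)
Line 6: ['library', 'we', 'music'] (min_width=16, slack=0)
Line 7: ['how', 'security'] (min_width=12, slack=4)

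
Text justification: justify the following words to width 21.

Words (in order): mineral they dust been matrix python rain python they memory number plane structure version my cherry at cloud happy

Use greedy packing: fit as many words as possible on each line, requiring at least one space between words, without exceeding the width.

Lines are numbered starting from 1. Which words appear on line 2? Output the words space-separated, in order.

Answer: been matrix python

Derivation:
Line 1: ['mineral', 'they', 'dust'] (min_width=17, slack=4)
Line 2: ['been', 'matrix', 'python'] (min_width=18, slack=3)
Line 3: ['rain', 'python', 'they'] (min_width=16, slack=5)
Line 4: ['memory', 'number', 'plane'] (min_width=19, slack=2)
Line 5: ['structure', 'version', 'my'] (min_width=20, slack=1)
Line 6: ['cherry', 'at', 'cloud', 'happy'] (min_width=21, slack=0)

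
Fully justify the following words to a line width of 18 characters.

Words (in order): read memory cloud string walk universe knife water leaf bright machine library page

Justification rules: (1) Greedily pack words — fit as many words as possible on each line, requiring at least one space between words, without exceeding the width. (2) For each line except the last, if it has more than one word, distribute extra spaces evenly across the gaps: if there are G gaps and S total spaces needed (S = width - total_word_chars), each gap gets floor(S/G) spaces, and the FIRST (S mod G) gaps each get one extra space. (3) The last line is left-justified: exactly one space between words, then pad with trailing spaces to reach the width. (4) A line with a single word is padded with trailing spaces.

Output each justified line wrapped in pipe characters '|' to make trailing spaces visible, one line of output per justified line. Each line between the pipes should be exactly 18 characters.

Line 1: ['read', 'memory', 'cloud'] (min_width=17, slack=1)
Line 2: ['string', 'walk'] (min_width=11, slack=7)
Line 3: ['universe', 'knife'] (min_width=14, slack=4)
Line 4: ['water', 'leaf', 'bright'] (min_width=17, slack=1)
Line 5: ['machine', 'library'] (min_width=15, slack=3)
Line 6: ['page'] (min_width=4, slack=14)

Answer: |read  memory cloud|
|string        walk|
|universe     knife|
|water  leaf bright|
|machine    library|
|page              |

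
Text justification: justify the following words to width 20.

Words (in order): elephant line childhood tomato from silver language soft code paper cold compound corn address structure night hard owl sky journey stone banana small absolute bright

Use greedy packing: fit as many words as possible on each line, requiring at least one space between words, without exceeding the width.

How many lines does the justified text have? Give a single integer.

Line 1: ['elephant', 'line'] (min_width=13, slack=7)
Line 2: ['childhood', 'tomato'] (min_width=16, slack=4)
Line 3: ['from', 'silver', 'language'] (min_width=20, slack=0)
Line 4: ['soft', 'code', 'paper', 'cold'] (min_width=20, slack=0)
Line 5: ['compound', 'corn'] (min_width=13, slack=7)
Line 6: ['address', 'structure'] (min_width=17, slack=3)
Line 7: ['night', 'hard', 'owl', 'sky'] (min_width=18, slack=2)
Line 8: ['journey', 'stone', 'banana'] (min_width=20, slack=0)
Line 9: ['small', 'absolute'] (min_width=14, slack=6)
Line 10: ['bright'] (min_width=6, slack=14)
Total lines: 10

Answer: 10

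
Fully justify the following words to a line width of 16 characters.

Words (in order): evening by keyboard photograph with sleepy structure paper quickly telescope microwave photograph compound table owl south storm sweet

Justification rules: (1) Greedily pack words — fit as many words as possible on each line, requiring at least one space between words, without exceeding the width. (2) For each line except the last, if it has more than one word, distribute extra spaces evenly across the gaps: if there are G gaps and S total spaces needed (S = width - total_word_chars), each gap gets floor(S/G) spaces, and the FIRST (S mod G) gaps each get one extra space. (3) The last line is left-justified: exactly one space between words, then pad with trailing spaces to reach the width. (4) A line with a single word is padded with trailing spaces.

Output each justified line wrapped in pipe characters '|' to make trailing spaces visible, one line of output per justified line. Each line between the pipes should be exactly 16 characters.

Answer: |evening       by|
|keyboard        |
|photograph  with|
|sleepy structure|
|paper    quickly|
|telescope       |
|microwave       |
|photograph      |
|compound   table|
|owl  south storm|
|sweet           |

Derivation:
Line 1: ['evening', 'by'] (min_width=10, slack=6)
Line 2: ['keyboard'] (min_width=8, slack=8)
Line 3: ['photograph', 'with'] (min_width=15, slack=1)
Line 4: ['sleepy', 'structure'] (min_width=16, slack=0)
Line 5: ['paper', 'quickly'] (min_width=13, slack=3)
Line 6: ['telescope'] (min_width=9, slack=7)
Line 7: ['microwave'] (min_width=9, slack=7)
Line 8: ['photograph'] (min_width=10, slack=6)
Line 9: ['compound', 'table'] (min_width=14, slack=2)
Line 10: ['owl', 'south', 'storm'] (min_width=15, slack=1)
Line 11: ['sweet'] (min_width=5, slack=11)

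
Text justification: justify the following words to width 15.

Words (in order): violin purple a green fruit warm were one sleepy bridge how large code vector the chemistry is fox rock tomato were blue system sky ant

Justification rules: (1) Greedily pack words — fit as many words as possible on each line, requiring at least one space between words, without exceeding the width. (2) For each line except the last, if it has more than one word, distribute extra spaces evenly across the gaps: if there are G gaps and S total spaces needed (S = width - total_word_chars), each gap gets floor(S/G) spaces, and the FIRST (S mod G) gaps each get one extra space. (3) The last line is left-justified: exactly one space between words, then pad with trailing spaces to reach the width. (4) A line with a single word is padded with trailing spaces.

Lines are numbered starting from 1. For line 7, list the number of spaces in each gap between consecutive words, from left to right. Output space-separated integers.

Line 1: ['violin', 'purple', 'a'] (min_width=15, slack=0)
Line 2: ['green', 'fruit'] (min_width=11, slack=4)
Line 3: ['warm', 'were', 'one'] (min_width=13, slack=2)
Line 4: ['sleepy', 'bridge'] (min_width=13, slack=2)
Line 5: ['how', 'large', 'code'] (min_width=14, slack=1)
Line 6: ['vector', 'the'] (min_width=10, slack=5)
Line 7: ['chemistry', 'is'] (min_width=12, slack=3)
Line 8: ['fox', 'rock', 'tomato'] (min_width=15, slack=0)
Line 9: ['were', 'blue'] (min_width=9, slack=6)
Line 10: ['system', 'sky', 'ant'] (min_width=14, slack=1)

Answer: 4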